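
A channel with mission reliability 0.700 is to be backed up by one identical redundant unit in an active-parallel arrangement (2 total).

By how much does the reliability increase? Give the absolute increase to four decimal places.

0.2100

R_before = 0.700
R_after = 1 − (1 − 0.700)^2 = 0.9100
ΔR = 0.9100 − 0.700 = 0.2100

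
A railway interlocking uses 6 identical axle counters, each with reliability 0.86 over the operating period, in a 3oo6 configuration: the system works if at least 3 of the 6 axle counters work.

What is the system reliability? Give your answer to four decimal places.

0.9955

R = Σ_{i=3}^{6} C(6,i) p^i (1−p)^{6−i} with p = 0.86
C(6,3)·0.86^3·0.14^3 = 0.034907
C(6,4)·0.86^4·0.14^2 = 0.160820
C(6,5)·0.86^5·0.14^1 = 0.395159
C(6,6)·0.86^6·0.14^0 = 0.404567
Sum = 0.9955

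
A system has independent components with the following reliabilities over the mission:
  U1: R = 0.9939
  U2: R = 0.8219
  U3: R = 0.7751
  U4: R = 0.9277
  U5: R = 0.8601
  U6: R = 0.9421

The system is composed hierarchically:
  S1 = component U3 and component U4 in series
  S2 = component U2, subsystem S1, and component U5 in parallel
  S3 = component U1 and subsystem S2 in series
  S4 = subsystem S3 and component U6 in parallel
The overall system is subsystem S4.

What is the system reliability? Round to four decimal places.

Series (U3 and U4): 0.775100 × 0.927700 = 0.719060
Parallel (U2, [0.719060], and U5): 1 − (1 − 0.821900)(1 − 0.719060)(1 − 0.860100) = 0.993000
Series (U1 and [0.993000]): 0.993900 × 0.993000 = 0.986943
Parallel ([0.986943] and U6): 1 − (1 − 0.986943)(1 − 0.942100) = 0.9992

0.9992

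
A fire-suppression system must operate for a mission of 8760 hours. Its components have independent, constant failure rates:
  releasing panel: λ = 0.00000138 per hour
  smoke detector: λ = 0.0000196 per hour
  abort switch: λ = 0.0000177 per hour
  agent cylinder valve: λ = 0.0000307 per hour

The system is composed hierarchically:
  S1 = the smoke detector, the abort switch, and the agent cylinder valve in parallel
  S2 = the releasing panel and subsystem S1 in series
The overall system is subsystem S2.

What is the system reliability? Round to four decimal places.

0.9827

R(releasing panel) = exp(−0.00000138 × 8760) = 0.987984
R(smoke detector) = exp(−0.0000196 × 8760) = 0.842235
R(abort switch) = exp(−0.0000177 × 8760) = 0.856371
R(agent cylinder valve) = exp(−0.0000307 × 8760) = 0.764195
Parallel (smoke detector, abort switch, and agent cylinder valve): 1 − (1 − 0.842235)(1 − 0.856371)(1 − 0.764195) = 0.994657
Series (releasing panel and [0.994657]): 0.987984 × 0.994657 = 0.9827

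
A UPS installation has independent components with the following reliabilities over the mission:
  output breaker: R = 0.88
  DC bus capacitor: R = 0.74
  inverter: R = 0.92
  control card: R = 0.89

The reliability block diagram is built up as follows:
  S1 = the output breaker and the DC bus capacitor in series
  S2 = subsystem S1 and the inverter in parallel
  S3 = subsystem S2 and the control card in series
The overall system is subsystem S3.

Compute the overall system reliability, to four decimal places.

0.8652

Series (output breaker and DC bus capacitor): 0.880000 × 0.740000 = 0.651200
Parallel ([0.651200] and inverter): 1 − (1 − 0.651200)(1 − 0.920000) = 0.972096
Series ([0.972096] and control card): 0.972096 × 0.890000 = 0.8652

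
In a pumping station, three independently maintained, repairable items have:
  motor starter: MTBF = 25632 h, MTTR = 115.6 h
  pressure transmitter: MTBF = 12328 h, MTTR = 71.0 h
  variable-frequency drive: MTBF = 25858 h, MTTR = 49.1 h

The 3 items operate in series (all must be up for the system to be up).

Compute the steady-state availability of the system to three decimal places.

0.988

A(motor starter) = MTBF/(MTBF+MTTR) = 25632/(25632+115.6) = 0.995510
A(pressure transmitter) = MTBF/(MTBF+MTTR) = 12328/(12328+71.0) = 0.994274
A(variable-frequency drive) = MTBF/(MTBF+MTTR) = 25858/(25858+49.1) = 0.998105
Series availability: 0.995510 × 0.994274 × 0.998105 = 0.988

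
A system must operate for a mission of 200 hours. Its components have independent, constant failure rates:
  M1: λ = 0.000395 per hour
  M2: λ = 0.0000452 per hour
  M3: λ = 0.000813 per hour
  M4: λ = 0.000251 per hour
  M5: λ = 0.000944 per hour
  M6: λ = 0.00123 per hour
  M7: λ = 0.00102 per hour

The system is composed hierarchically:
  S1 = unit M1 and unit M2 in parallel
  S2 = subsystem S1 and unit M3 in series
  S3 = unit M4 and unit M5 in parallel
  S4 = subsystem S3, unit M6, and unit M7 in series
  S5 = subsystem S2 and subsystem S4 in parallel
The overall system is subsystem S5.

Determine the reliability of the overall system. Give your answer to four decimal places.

0.9446

R(M1) = exp(−0.000395 × 200) = 0.924040
R(M2) = exp(−0.0000452 × 200) = 0.991001
R(M3) = exp(−0.000813 × 200) = 0.849931
R(M4) = exp(−0.000251 × 200) = 0.951039
R(M5) = exp(−0.000944 × 200) = 0.827952
R(M6) = exp(−0.00123 × 200) = 0.781922
R(M7) = exp(−0.00102 × 200) = 0.815462
Parallel (M1 and M2): 1 − (1 − 0.924040)(1 − 0.991001) = 0.999316
Series ([0.999316] and M3): 0.999316 × 0.849931 = 0.849350
Parallel (M4 and M5): 1 − (1 − 0.951039)(1 − 0.827952) = 0.991576
Series ([0.991576], M6, and M7): 0.991576 × 0.781922 × 0.815462 = 0.632256
Parallel ([0.849350] and [0.632256]): 1 − (1 − 0.849350)(1 − 0.632256) = 0.9446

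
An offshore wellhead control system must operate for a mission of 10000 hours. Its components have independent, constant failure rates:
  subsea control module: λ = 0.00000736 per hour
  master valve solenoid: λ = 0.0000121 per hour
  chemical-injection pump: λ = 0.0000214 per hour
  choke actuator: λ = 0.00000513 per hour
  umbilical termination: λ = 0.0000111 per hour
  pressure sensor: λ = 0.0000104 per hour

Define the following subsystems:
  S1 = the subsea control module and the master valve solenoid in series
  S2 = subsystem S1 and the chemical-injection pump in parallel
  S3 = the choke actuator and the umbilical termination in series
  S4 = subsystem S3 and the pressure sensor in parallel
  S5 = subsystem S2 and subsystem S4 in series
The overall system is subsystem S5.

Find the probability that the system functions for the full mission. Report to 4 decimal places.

0.9516

R(subsea control module) = exp(−0.00000736 × 10000) = 0.929043
R(master valve solenoid) = exp(−0.0000121 × 10000) = 0.886034
R(chemical-injection pump) = exp(−0.0000214 × 10000) = 0.807348
R(choke actuator) = exp(−0.00000513 × 10000) = 0.949994
R(umbilical termination) = exp(−0.0000111 × 10000) = 0.894939
R(pressure sensor) = exp(−0.0000104 × 10000) = 0.901225
Series (subsea control module and master valve solenoid): 0.929043 × 0.886034 = 0.823164
Parallel ([0.823164] and chemical-injection pump): 1 − (1 − 0.823164)(1 − 0.807348) = 0.965932
Series (choke actuator and umbilical termination): 0.949994 × 0.894939 = 0.850187
Parallel ([0.850187] and pressure sensor): 1 − (1 − 0.850187)(1 − 0.901225) = 0.985202
Series ([0.965932] and [0.985202]): 0.965932 × 0.985202 = 0.9516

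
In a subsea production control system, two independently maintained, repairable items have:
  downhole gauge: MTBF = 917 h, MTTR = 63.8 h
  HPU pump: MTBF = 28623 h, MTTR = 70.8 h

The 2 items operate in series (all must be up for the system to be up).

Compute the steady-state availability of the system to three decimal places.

A(downhole gauge) = MTBF/(MTBF+MTTR) = 917/(917+63.8) = 0.934951
A(HPU pump) = MTBF/(MTBF+MTTR) = 28623/(28623+70.8) = 0.997533
Series availability: 0.934951 × 0.997533 = 0.933

0.933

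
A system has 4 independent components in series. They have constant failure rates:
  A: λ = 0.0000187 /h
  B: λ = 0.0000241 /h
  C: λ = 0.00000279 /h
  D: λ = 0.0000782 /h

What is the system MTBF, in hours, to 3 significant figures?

Series of exponential components: λ_sys = Σ λ_i
λ_sys = 0.0000187 + 0.0000241 + 0.00000279 + 0.0000782 = 1.2379e-04 /h
MTBF = 1 / λ_sys = 8080 h

8080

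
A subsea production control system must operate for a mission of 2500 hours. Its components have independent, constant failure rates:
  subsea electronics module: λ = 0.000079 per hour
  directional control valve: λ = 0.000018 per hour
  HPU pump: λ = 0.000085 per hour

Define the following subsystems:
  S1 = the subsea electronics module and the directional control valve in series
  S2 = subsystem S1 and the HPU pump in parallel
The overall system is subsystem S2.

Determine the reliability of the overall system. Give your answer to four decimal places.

R(subsea electronics module) = exp(−0.000079 × 2500) = 0.820780
R(directional control valve) = exp(−0.000018 × 2500) = 0.955997
R(HPU pump) = exp(−0.000085 × 2500) = 0.808560
Series (subsea electronics module and directional control valve): 0.820780 × 0.955997 = 0.784663
Parallel ([0.784663] and HPU pump): 1 − (1 − 0.784663)(1 − 0.808560) = 0.9588

0.9588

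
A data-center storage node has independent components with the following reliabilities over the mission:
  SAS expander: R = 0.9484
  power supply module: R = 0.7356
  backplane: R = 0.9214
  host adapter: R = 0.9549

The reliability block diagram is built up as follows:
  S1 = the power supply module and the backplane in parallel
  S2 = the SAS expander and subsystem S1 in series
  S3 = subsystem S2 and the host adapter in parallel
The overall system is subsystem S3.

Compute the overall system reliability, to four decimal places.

0.9968

Parallel (power supply module and backplane): 1 − (1 − 0.735600)(1 − 0.921400) = 0.979218
Series (SAS expander and [0.979218]): 0.948400 × 0.979218 = 0.928690
Parallel ([0.928690] and host adapter): 1 − (1 − 0.928690)(1 − 0.954900) = 0.9968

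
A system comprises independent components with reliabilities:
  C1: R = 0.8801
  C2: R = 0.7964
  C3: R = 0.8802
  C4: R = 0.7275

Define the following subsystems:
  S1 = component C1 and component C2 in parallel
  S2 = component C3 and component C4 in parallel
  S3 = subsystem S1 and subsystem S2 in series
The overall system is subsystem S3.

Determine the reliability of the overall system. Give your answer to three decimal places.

Parallel (C1 and C2): 1 − (1 − 0.88010)(1 − 0.79640) = 0.97559
Parallel (C3 and C4): 1 − (1 − 0.88020)(1 − 0.72750) = 0.96735
Series ([0.97559] and [0.96735]): 0.97559 × 0.96735 = 0.944

0.944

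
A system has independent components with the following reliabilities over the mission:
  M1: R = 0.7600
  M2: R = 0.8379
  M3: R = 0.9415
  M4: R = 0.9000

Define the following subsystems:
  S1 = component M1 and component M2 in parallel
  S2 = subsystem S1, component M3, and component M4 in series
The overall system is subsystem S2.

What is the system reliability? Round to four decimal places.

0.8144

Parallel (M1 and M2): 1 − (1 − 0.760000)(1 − 0.837900) = 0.961096
Series ([0.961096], M3, and M4): 0.961096 × 0.941500 × 0.900000 = 0.8144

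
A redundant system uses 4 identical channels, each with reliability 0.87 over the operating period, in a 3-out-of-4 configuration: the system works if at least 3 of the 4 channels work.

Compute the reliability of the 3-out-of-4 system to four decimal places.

R = Σ_{i=3}^{4} C(4,i) p^i (1−p)^{4−i} with p = 0.87
C(4,3)·0.87^3·0.13^1 = 0.342422
C(4,4)·0.87^4·0.13^0 = 0.572898
Sum = 0.9153

0.9153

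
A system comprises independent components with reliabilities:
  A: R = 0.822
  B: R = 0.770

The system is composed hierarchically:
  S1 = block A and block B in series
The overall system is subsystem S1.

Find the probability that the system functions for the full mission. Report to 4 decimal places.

0.6329

Series (A and B): 0.822000 × 0.770000 = 0.6329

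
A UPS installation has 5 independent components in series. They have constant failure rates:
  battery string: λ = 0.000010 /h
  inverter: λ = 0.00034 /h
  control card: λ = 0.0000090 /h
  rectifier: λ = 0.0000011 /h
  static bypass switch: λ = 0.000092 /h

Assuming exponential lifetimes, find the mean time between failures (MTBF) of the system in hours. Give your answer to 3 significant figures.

Series of exponential components: λ_sys = Σ λ_i
λ_sys = 0.000010 + 0.00034 + 0.0000090 + 0.0000011 + 0.000092 = 4.5210e-04 /h
MTBF = 1 / λ_sys = 2210 h

2210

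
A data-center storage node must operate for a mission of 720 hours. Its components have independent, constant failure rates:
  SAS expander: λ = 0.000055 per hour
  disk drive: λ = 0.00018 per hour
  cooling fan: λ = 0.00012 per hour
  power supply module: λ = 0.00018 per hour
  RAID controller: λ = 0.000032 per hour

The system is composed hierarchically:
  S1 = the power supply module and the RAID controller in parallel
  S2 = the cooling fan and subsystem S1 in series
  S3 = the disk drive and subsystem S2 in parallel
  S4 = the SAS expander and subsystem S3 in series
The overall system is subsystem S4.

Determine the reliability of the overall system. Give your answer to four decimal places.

0.9512

R(SAS expander) = exp(−0.000055 × 720) = 0.961174
R(disk drive) = exp(−0.00018 × 720) = 0.878447
R(cooling fan) = exp(−0.00012 × 720) = 0.917227
R(power supply module) = exp(−0.00018 × 720) = 0.878447
R(RAID controller) = exp(−0.000032 × 720) = 0.977223
Parallel (power supply module and RAID controller): 1 − (1 − 0.878447)(1 − 0.977223) = 0.997231
Series (cooling fan and [0.997231]): 0.917227 × 0.997231 = 0.914687
Parallel (disk drive and [0.914687]): 1 − (1 − 0.878447)(1 − 0.914687) = 0.989630
Series (SAS expander and [0.989630]): 0.961174 × 0.989630 = 0.9512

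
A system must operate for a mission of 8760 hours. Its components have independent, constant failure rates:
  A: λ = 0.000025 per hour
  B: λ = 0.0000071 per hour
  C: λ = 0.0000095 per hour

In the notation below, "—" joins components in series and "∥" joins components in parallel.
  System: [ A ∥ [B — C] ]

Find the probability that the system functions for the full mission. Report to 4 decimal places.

R(A) = exp(−0.000025 × 8760) = 0.803322
R(B) = exp(−0.0000071 × 8760) = 0.939699
R(C) = exp(−0.0000095 × 8760) = 0.920149
Series (B and C): 0.939699 × 0.920149 = 0.864663
Parallel (A and [0.864663]): 1 − (1 − 0.803322)(1 − 0.864663) = 0.9734

0.9734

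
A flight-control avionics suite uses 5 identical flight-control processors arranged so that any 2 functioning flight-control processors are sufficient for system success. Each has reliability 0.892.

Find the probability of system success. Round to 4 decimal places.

R = Σ_{i=2}^{5} C(5,i) p^i (1−p)^{5−i} with p = 0.892
C(5,2)·0.892^2·0.108^3 = 0.010023
C(5,3)·0.892^3·0.108^2 = 0.082783
C(5,4)·0.892^4·0.108^1 = 0.341864
C(5,5)·0.892^5·0.108^0 = 0.564708
Sum = 0.9994

0.9994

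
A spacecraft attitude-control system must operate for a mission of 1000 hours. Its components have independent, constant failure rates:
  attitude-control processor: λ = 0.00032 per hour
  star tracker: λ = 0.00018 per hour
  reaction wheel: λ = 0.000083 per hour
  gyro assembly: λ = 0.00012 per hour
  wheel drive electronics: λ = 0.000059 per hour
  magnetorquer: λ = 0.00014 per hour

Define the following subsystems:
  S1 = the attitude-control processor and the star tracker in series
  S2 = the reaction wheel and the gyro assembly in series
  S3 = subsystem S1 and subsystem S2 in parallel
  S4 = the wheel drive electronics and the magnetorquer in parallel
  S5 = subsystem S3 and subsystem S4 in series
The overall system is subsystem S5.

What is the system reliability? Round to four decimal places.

R(attitude-control processor) = exp(−0.00032 × 1000) = 0.726149
R(star tracker) = exp(−0.00018 × 1000) = 0.835270
R(reaction wheel) = exp(−0.000083 × 1000) = 0.920351
R(gyro assembly) = exp(−0.00012 × 1000) = 0.886920
R(wheel drive electronics) = exp(−0.000059 × 1000) = 0.942707
R(magnetorquer) = exp(−0.00014 × 1000) = 0.869358
Series (attitude-control processor and star tracker): 0.726149 × 0.835270 = 0.606530
Series (reaction wheel and gyro assembly): 0.920351 × 0.886920 = 0.816278
Parallel ([0.606530] and [0.816278]): 1 − (1 − 0.606530)(1 − 0.816278) = 0.927711
Parallel (wheel drive electronics and magnetorquer): 1 − (1 − 0.942707)(1 − 0.869358) = 0.992515
Series ([0.927711] and [0.992515]): 0.927711 × 0.992515 = 0.9208

0.9208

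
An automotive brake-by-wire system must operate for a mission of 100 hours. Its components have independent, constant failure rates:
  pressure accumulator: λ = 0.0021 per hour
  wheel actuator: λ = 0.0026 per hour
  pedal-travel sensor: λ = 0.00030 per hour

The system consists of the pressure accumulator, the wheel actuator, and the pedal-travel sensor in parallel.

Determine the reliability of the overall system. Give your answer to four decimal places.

0.9987

R(pressure accumulator) = exp(−0.0021 × 100) = 0.810584
R(wheel actuator) = exp(−0.0026 × 100) = 0.771052
R(pedal-travel sensor) = exp(−0.00030 × 100) = 0.970446
Parallel (pressure accumulator, wheel actuator, and pedal-travel sensor): 1 − (1 − 0.810584)(1 − 0.771052)(1 − 0.970446) = 0.9987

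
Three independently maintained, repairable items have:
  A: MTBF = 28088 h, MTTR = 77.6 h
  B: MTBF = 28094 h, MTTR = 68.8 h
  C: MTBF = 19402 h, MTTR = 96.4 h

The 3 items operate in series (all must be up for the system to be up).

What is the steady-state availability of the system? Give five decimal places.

A(A) = MTBF/(MTBF+MTTR) = 28088/(28088+77.6) = 0.997245
A(B) = MTBF/(MTBF+MTTR) = 28094/(28094+68.8) = 0.997557
A(C) = MTBF/(MTBF+MTTR) = 19402/(19402+96.4) = 0.995056
Series availability: 0.997245 × 0.997557 × 0.995056 = 0.98989

0.98989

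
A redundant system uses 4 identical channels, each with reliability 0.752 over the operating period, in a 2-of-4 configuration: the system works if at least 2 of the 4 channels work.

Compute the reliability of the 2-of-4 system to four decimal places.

R = Σ_{i=2}^{4} C(4,i) p^i (1−p)^{4−i} with p = 0.752
C(4,2)·0.752^2·0.248^2 = 0.208685
C(4,3)·0.752^3·0.248^1 = 0.421857
C(4,4)·0.752^4·0.248^0 = 0.319795
Sum = 0.9503

0.9503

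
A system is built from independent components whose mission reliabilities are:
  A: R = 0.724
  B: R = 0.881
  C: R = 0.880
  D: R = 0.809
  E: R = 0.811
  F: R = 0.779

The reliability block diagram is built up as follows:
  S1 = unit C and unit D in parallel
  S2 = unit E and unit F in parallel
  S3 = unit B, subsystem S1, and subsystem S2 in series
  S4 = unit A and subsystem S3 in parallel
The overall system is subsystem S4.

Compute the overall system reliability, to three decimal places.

0.952

Parallel (C and D): 1 − (1 − 0.88000)(1 − 0.80900) = 0.97708
Parallel (E and F): 1 − (1 − 0.81100)(1 − 0.77900) = 0.95823
Series (B, [0.97708], and [0.95823]): 0.88100 × 0.97708 × 0.95823 = 0.82485
Parallel (A and [0.82485]): 1 − (1 − 0.72400)(1 − 0.82485) = 0.952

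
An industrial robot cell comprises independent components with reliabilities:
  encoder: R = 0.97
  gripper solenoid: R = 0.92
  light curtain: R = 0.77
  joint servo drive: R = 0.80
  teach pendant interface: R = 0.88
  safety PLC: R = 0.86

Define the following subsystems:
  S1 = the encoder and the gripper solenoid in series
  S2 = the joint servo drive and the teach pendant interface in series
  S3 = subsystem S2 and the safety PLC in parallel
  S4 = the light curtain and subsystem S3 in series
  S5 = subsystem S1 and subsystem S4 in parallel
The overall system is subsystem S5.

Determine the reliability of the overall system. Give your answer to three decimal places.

0.972

Series (encoder and gripper solenoid): 0.97000 × 0.92000 = 0.89240
Series (joint servo drive and teach pendant interface): 0.80000 × 0.88000 = 0.70400
Parallel ([0.70400] and safety PLC): 1 − (1 − 0.70400)(1 − 0.86000) = 0.95856
Series (light curtain and [0.95856]): 0.77000 × 0.95856 = 0.73809
Parallel ([0.89240] and [0.73809]): 1 − (1 − 0.89240)(1 − 0.73809) = 0.972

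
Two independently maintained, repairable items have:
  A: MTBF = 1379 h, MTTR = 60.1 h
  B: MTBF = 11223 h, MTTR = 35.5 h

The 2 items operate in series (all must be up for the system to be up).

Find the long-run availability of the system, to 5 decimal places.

A(A) = MTBF/(MTBF+MTTR) = 1379/(1379+60.1) = 0.958238
A(B) = MTBF/(MTBF+MTTR) = 11223/(11223+35.5) = 0.996847
Series availability: 0.958238 × 0.996847 = 0.95522

0.95522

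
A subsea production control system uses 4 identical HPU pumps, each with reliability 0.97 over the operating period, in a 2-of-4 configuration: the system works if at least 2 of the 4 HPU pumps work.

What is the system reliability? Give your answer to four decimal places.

0.9999

R = Σ_{i=2}^{4} C(4,i) p^i (1−p)^{4−i} with p = 0.97
C(4,2)·0.97^2·0.03^2 = 0.005081
C(4,3)·0.97^3·0.03^1 = 0.109521
C(4,4)·0.97^4·0.03^0 = 0.885293
Sum = 0.9999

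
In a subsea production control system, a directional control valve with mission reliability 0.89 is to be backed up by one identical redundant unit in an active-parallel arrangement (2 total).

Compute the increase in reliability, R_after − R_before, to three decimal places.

R_before = 0.89
R_after = 1 − (1 − 0.89)^2 = 0.988
ΔR = 0.988 − 0.89 = 0.098

0.098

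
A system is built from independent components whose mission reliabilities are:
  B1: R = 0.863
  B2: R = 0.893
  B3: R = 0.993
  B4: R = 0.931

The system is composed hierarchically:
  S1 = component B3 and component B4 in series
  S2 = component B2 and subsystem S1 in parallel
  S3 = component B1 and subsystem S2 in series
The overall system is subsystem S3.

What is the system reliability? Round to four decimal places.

0.8560

Series (B3 and B4): 0.993000 × 0.931000 = 0.924483
Parallel (B2 and [0.924483]): 1 − (1 − 0.893000)(1 − 0.924483) = 0.991920
Series (B1 and [0.991920]): 0.863000 × 0.991920 = 0.8560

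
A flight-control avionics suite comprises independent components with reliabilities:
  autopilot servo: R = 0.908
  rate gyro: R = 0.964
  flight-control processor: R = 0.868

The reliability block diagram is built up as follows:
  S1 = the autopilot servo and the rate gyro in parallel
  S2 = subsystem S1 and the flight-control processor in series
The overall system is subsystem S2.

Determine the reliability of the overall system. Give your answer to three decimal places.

Parallel (autopilot servo and rate gyro): 1 − (1 − 0.90800)(1 − 0.96400) = 0.99669
Series ([0.99669] and flight-control processor): 0.99669 × 0.86800 = 0.865

0.865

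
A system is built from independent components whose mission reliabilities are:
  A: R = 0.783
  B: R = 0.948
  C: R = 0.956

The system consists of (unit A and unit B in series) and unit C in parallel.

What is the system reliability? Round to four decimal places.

0.9887

Series (A and B): 0.783000 × 0.948000 = 0.742284
Parallel ([0.742284] and C): 1 − (1 − 0.742284)(1 − 0.956000) = 0.9887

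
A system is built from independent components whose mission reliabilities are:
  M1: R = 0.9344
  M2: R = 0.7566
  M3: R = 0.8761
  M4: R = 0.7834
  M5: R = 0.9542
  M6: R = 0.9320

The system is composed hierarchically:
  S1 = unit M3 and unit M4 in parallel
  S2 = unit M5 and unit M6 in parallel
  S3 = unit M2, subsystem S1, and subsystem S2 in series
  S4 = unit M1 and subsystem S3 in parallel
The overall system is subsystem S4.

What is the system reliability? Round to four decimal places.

0.9826

Parallel (M3 and M4): 1 − (1 − 0.876100)(1 − 0.783400) = 0.973163
Parallel (M5 and M6): 1 − (1 − 0.954200)(1 − 0.932000) = 0.996886
Series (M2, [0.973163], and [0.996886]): 0.756600 × 0.973163 × 0.996886 = 0.734002
Parallel (M1 and [0.734002]): 1 − (1 − 0.934400)(1 − 0.734002) = 0.9826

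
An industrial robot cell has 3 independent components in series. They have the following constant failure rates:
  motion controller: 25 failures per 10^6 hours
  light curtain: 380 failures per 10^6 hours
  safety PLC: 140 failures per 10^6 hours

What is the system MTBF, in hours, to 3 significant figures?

1830

Series of exponential components: λ_sys = Σ λ_i
λ_sys = 0.000025 + 0.00038 + 0.00014 = 5.4500e-04 /h
MTBF = 1 / λ_sys = 1830 h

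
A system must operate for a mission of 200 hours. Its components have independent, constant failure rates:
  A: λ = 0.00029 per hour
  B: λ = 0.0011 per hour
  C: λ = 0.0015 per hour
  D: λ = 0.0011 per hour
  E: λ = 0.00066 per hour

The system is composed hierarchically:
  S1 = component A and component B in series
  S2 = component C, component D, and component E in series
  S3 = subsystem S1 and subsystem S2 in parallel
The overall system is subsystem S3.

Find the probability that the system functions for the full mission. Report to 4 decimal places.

0.8837

R(A) = exp(−0.00029 × 200) = 0.943650
R(B) = exp(−0.0011 × 200) = 0.802519
R(C) = exp(−0.0015 × 200) = 0.740818
R(D) = exp(−0.0011 × 200) = 0.802519
R(E) = exp(−0.00066 × 200) = 0.876341
Series (A and B): 0.943650 × 0.802519 = 0.757297
Series (C, D, and E): 0.740818 × 0.802519 × 0.876341 = 0.521003
Parallel ([0.757297] and [0.521003]): 1 − (1 − 0.757297)(1 − 0.521003) = 0.8837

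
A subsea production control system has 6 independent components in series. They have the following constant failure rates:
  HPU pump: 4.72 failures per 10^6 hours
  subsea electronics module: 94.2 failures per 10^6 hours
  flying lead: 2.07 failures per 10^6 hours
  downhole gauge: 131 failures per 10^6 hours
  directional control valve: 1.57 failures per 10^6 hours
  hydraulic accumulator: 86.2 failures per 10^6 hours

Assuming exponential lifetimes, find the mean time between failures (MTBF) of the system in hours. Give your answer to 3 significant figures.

Series of exponential components: λ_sys = Σ λ_i
λ_sys = 0.00000472 + 0.0000942 + 0.00000207 + 0.000131 + 0.00000157 + 0.0000862 = 3.1976e-04 /h
MTBF = 1 / λ_sys = 3130 h

3130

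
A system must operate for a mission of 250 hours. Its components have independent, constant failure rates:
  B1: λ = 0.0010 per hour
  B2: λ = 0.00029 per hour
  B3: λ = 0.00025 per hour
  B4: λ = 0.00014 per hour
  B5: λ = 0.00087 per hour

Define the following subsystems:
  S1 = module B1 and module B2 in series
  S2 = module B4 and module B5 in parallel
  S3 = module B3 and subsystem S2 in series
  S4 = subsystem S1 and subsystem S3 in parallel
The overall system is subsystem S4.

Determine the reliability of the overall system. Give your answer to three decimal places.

0.982

R(B1) = exp(−0.0010 × 250) = 0.77880
R(B2) = exp(−0.00029 × 250) = 0.93007
R(B3) = exp(−0.00025 × 250) = 0.93941
R(B4) = exp(−0.00014 × 250) = 0.96561
R(B5) = exp(−0.00087 × 250) = 0.80453
Series (B1 and B2): 0.77880 × 0.93007 = 0.72434
Parallel (B4 and B5): 1 − (1 − 0.96561)(1 − 0.80453) = 0.99328
Series (B3 and [0.99328]): 0.93941 × 0.99328 = 0.93310
Parallel ([0.72434] and [0.93310]): 1 − (1 − 0.72434)(1 − 0.93310) = 0.982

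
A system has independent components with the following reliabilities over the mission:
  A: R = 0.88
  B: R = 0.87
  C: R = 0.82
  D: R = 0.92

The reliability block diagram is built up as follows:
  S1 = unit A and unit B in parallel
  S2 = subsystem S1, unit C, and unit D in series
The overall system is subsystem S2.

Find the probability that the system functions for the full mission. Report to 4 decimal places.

0.7426

Parallel (A and B): 1 − (1 − 0.880000)(1 − 0.870000) = 0.984400
Series ([0.984400], C, and D): 0.984400 × 0.820000 × 0.920000 = 0.7426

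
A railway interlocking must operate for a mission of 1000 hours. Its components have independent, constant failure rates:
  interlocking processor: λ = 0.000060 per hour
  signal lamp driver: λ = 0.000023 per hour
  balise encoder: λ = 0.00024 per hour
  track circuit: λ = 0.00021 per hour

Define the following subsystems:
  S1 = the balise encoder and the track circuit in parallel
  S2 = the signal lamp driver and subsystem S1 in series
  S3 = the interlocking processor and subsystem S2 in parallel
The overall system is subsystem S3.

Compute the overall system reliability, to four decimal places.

R(interlocking processor) = exp(−0.000060 × 1000) = 0.941765
R(signal lamp driver) = exp(−0.000023 × 1000) = 0.977262
R(balise encoder) = exp(−0.00024 × 1000) = 0.786628
R(track circuit) = exp(−0.00021 × 1000) = 0.810584
Parallel (balise encoder and track circuit): 1 − (1 − 0.786628)(1 − 0.810584) = 0.959584
Series (signal lamp driver and [0.959584]): 0.977262 × 0.959584 = 0.937765
Parallel (interlocking processor and [0.937765]): 1 − (1 − 0.941765)(1 − 0.937765) = 0.9964

0.9964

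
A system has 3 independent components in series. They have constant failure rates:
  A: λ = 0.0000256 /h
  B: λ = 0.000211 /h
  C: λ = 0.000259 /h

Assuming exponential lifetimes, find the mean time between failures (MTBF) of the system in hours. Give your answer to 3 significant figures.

2020

Series of exponential components: λ_sys = Σ λ_i
λ_sys = 0.0000256 + 0.000211 + 0.000259 = 4.9560e-04 /h
MTBF = 1 / λ_sys = 2020 h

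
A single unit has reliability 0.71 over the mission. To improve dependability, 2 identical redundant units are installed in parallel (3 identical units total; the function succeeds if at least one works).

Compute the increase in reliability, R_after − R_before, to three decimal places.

0.266

R_before = 0.71
R_after = 1 − (1 − 0.71)^3 = 0.976
ΔR = 0.976 − 0.71 = 0.266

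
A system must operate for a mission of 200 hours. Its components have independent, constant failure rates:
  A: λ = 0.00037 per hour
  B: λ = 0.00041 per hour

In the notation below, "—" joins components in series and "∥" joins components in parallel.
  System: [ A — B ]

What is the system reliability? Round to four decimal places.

R(A) = exp(−0.00037 × 200) = 0.928672
R(B) = exp(−0.00041 × 200) = 0.921272
Series (A and B): 0.928672 × 0.921272 = 0.8556

0.8556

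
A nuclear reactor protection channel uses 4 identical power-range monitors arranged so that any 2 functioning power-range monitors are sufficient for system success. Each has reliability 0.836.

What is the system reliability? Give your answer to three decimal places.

R = Σ_{i=2}^{4} C(4,i) p^i (1−p)^{4−i} with p = 0.836
C(4,2)·0.836^2·0.164^2 = 0.11279
C(4,3)·0.836^3·0.164^1 = 0.38329
C(4,4)·0.836^4·0.164^0 = 0.48846
Sum = 0.985

0.985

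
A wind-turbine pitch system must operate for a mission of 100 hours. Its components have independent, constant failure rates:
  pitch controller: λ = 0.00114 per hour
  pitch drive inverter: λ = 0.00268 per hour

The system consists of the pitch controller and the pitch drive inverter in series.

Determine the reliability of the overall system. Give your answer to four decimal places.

0.6825

R(pitch controller) = exp(−0.00114 × 100) = 0.892258
R(pitch drive inverter) = exp(−0.00268 × 100) = 0.764908
Series (pitch controller and pitch drive inverter): 0.892258 × 0.764908 = 0.6825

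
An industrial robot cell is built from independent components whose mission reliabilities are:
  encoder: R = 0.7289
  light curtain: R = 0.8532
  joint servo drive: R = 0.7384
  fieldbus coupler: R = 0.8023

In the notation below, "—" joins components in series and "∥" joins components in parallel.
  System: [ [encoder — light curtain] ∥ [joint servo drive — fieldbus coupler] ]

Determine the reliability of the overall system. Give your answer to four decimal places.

Series (encoder and light curtain): 0.728900 × 0.853200 = 0.621897
Series (joint servo drive and fieldbus coupler): 0.738400 × 0.802300 = 0.592418
Parallel ([0.621897] and [0.592418]): 1 − (1 − 0.621897)(1 − 0.592418) = 0.8459

0.8459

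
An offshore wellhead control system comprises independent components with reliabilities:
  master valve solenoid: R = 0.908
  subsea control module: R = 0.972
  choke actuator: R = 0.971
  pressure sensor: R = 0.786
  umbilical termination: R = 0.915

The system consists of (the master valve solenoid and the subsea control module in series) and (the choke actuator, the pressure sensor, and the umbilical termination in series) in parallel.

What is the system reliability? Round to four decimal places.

Series (master valve solenoid and subsea control module): 0.908000 × 0.972000 = 0.882576
Series (choke actuator, pressure sensor, and umbilical termination): 0.971000 × 0.786000 × 0.915000 = 0.698333
Parallel ([0.882576] and [0.698333]): 1 − (1 − 0.882576)(1 − 0.698333) = 0.9646

0.9646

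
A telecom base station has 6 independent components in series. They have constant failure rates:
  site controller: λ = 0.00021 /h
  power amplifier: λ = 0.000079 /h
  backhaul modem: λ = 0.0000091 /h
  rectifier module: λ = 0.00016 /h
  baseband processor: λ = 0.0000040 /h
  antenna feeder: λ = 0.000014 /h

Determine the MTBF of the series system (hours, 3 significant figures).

2100

Series of exponential components: λ_sys = Σ λ_i
λ_sys = 0.00021 + 0.000079 + 0.0000091 + 0.00016 + 0.0000040 + 0.000014 = 4.7610e-04 /h
MTBF = 1 / λ_sys = 2100 h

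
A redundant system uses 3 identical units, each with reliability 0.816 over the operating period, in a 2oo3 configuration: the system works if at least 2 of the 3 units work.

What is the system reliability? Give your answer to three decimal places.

0.911

R = Σ_{i=2}^{3} C(3,i) p^i (1−p)^{3−i} with p = 0.816
C(3,2)·0.816^2·0.184^1 = 0.36755
C(3,3)·0.816^3·0.184^0 = 0.54334
Sum = 0.911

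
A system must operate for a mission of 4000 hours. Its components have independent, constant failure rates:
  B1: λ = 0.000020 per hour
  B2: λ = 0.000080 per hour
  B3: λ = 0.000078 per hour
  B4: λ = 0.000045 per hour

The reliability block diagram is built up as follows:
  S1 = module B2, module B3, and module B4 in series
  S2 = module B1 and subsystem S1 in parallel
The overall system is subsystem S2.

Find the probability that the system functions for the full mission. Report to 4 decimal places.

R(B1) = exp(−0.000020 × 4000) = 0.923116
R(B2) = exp(−0.000080 × 4000) = 0.726149
R(B3) = exp(−0.000078 × 4000) = 0.731982
R(B4) = exp(−0.000045 × 4000) = 0.835270
Series (B2, B3, and B4): 0.726149 × 0.731982 × 0.835270 = 0.443969
Parallel (B1 and [0.443969]): 1 − (1 − 0.923116)(1 − 0.443969) = 0.9573

0.9573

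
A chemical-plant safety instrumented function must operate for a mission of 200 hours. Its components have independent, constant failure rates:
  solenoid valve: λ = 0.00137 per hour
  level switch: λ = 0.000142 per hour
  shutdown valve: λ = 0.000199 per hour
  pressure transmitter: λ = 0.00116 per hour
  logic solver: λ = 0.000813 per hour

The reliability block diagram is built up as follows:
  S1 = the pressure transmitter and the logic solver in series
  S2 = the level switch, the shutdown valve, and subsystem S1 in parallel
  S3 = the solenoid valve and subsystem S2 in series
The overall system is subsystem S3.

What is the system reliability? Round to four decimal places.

R(solenoid valve) = exp(−0.00137 × 200) = 0.760332
R(level switch) = exp(−0.000142 × 200) = 0.971999
R(shutdown valve) = exp(−0.000199 × 200) = 0.960982
R(pressure transmitter) = exp(−0.00116 × 200) = 0.792946
R(logic solver) = exp(−0.000813 × 200) = 0.849931
Series (pressure transmitter and logic solver): 0.792946 × 0.849931 = 0.673949
Parallel (level switch, shutdown valve, and [0.673949]): 1 − (1 − 0.971999)(1 − 0.960982)(1 − 0.673949) = 0.999644
Series (solenoid valve and [0.999644]): 0.760332 × 0.999644 = 0.7601

0.7601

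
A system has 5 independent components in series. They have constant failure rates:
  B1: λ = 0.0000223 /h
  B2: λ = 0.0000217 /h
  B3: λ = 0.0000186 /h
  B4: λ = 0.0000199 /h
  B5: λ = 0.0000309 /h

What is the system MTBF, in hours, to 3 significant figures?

Series of exponential components: λ_sys = Σ λ_i
λ_sys = 0.0000223 + 0.0000217 + 0.0000186 + 0.0000199 + 0.0000309 = 1.1340e-04 /h
MTBF = 1 / λ_sys = 8820 h

8820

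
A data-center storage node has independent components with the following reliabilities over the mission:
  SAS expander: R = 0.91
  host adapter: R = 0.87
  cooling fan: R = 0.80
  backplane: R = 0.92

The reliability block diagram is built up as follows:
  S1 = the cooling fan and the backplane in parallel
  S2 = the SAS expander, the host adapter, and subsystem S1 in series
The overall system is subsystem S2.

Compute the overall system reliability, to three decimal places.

0.779

Parallel (cooling fan and backplane): 1 − (1 − 0.80000)(1 − 0.92000) = 0.98400
Series (SAS expander, host adapter, and [0.98400]): 0.91000 × 0.87000 × 0.98400 = 0.779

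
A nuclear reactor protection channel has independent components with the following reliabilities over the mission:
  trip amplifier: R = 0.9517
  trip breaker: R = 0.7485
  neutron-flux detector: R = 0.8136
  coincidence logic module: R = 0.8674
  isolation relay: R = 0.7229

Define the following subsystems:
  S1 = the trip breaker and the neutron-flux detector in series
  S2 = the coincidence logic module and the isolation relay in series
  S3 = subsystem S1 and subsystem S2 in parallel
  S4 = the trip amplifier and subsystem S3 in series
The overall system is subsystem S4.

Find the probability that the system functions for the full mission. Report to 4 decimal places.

Series (trip breaker and neutron-flux detector): 0.748500 × 0.813600 = 0.608980
Series (coincidence logic module and isolation relay): 0.867400 × 0.722900 = 0.627043
Parallel ([0.608980] and [0.627043]): 1 − (1 − 0.608980)(1 − 0.627043) = 0.854166
Series (trip amplifier and [0.854166]): 0.951700 × 0.854166 = 0.8129

0.8129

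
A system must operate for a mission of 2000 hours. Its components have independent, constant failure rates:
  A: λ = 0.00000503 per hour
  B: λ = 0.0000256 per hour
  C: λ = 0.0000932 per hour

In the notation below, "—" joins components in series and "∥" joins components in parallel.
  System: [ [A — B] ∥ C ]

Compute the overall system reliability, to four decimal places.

0.9899

R(A) = exp(−0.00000503 × 2000) = 0.989990
R(B) = exp(−0.0000256 × 2000) = 0.950089
R(C) = exp(−0.0000932 × 2000) = 0.829942
Series (A and B): 0.989990 × 0.950089 = 0.940579
Parallel ([0.940579] and C): 1 − (1 − 0.940579)(1 − 0.829942) = 0.9899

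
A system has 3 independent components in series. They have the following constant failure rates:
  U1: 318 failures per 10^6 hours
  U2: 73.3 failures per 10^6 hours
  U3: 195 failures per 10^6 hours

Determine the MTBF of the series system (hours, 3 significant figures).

Series of exponential components: λ_sys = Σ λ_i
λ_sys = 0.000318 + 0.0000733 + 0.000195 = 5.8630e-04 /h
MTBF = 1 / λ_sys = 1710 h

1710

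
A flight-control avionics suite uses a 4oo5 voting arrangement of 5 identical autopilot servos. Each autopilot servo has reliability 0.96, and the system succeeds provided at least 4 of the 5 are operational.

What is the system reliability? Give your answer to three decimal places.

0.985

R = Σ_{i=4}^{5} C(5,i) p^i (1−p)^{5−i} with p = 0.96
C(5,4)·0.96^4·0.04^1 = 0.16987
C(5,5)·0.96^5·0.04^0 = 0.81537
Sum = 0.985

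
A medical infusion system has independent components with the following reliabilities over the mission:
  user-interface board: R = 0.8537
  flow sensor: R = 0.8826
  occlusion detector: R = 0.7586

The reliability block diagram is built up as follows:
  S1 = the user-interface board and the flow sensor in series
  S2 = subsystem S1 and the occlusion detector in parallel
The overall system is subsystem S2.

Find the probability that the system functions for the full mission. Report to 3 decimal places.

Series (user-interface board and flow sensor): 0.85370 × 0.88260 = 0.75348
Parallel ([0.75348] and occlusion detector): 1 − (1 − 0.75348)(1 − 0.75860) = 0.940

0.940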